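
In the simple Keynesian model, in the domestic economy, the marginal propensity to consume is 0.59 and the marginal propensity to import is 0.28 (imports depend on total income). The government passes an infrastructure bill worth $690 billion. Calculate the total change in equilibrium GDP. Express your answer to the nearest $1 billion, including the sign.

+$1,000 billion

Government-spending multiplier = 1/(1 − c + m) = 1/(1 − 0.59 + 0.28) = 1/0.69 ≈ 1.449.
ΔY = k × ΔG = (+$690 billion) / 0.69 = +$1,000 billion.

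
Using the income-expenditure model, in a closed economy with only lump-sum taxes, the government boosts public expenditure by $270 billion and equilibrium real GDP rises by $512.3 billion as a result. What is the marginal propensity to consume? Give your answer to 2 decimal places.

0.47

Implied spending multiplier k = ΔY/ΔG = 512.3/270 ≈ 1.8974.
Since k = 1/(1 − MPC), MPC = 1 − 1/k = 1 − ΔG/ΔY = 1 − 270/512.3 ≈ 0.47.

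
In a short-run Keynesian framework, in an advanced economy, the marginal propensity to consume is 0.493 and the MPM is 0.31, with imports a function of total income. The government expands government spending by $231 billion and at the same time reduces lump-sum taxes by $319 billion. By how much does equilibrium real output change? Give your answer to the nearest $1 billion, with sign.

Expenditure multiplier = 1/(1 − c + m) = 1/(1 − 0.493 + 0.31) = 1/0.817 ≈ 1.224.
ΔG contributes k·ΔG = (+$231 billion) / 0.817 ≈ +$282.7 billion.
ΔT of −$319 billion changes first-round spending by −c·ΔT = +$157.267 billion, contributing k·(−c·ΔT) = (+$157.267 billion) / 0.817 ≈ +$192.5 billion.
Net ΔY = k(ΔG − c·ΔT) = (+$388.267 billion) / 0.817 ≈ +$475 billion.

+$475 billion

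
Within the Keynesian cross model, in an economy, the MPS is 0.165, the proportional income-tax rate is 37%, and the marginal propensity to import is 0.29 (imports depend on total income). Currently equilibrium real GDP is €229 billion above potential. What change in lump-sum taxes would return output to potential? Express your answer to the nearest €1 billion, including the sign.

MPC = 1 − MPS = 1 − 0.165 = 0.835.
Spending multiplier = 1/(1 − c(1−t) + m) = 1/(1 − 0.835×0.63 + 0.29) = 1/0.76395 ≈ 1.309.
Tax multiplier = −c·k = −0.835/0.76395 ≈ −1.093. Need ΔY = −€229 billion, so ΔT = ΔY/(−c·k) = −(−€229 billion) × 0.76395 / 0.835 ≈ +€210 billion.
The government should raise lump-sum taxes by €210 billion.

+€210 billion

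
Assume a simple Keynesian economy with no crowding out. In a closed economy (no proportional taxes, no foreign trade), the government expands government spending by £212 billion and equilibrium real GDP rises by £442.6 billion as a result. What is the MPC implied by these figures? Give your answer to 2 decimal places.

Implied spending multiplier k = ΔY/ΔG = 442.6/212 ≈ 2.0877.
Since k = 1/(1 − MPC), MPC = 1 − 1/k = 1 − ΔG/ΔY = 1 − 212/442.6 ≈ 0.52.

0.52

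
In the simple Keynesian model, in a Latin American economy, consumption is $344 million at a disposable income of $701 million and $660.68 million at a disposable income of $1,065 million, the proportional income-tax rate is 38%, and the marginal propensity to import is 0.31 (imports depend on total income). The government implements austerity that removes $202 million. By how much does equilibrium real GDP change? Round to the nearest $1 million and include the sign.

MPC = ΔC/ΔYd = (660.68 − 344)/(1,065 − 701) = 316.68/364 = 0.87.
Expenditure multiplier = 1/(1 − c(1−t) + m) = 1/(1 − 0.87×0.62 + 0.31) = 1/0.7706 ≈ 1.298.
ΔY = k × ΔG = (−$202 million) / 0.7706 ≈ −$262 million.

−$262 million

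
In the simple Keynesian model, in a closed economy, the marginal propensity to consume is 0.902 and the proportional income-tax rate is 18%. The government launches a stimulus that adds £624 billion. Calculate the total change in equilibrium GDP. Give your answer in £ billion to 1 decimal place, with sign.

+£2,396.7 billion

Spending multiplier = 1/(1 − c(1−t)) = 1/(1 − 0.902×0.82) = 1/0.26036 ≈ 3.841.
ΔY = k × ΔG = (+£624 billion) / 0.26036 ≈ +£2,396.7 billion.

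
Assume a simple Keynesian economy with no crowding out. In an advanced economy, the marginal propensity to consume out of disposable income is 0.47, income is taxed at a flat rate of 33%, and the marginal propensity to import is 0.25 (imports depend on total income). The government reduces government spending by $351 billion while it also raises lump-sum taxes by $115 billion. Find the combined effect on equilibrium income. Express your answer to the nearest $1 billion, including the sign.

Expenditure multiplier = 1/(1 − c(1−t) + m) = 1/(1 − 0.47×0.67 + 0.25) = 1/0.9351 ≈ 1.069.
ΔG contributes k·ΔG = (−$351 billion) / 0.9351 ≈ −$375.4 billion.
ΔT of +$115 billion changes first-round spending by −c·ΔT = −$54.05 billion, contributing k·(−c·ΔT) = (−$54.05 billion) / 0.9351 ≈ −$57.8 billion.
Net ΔY = k(ΔG − c·ΔT) = (−$405.05 billion) / 0.9351 ≈ −$433 billion.

−$433 billion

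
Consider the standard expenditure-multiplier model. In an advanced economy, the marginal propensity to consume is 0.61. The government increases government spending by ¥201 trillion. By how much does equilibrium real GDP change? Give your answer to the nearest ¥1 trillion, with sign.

Government-spending multiplier = 1/(1 − MPC) = 1/(1 − 0.61) = 1/0.39 ≈ 2.564.
ΔY = k × ΔG = (+¥201 trillion) / 0.39 ≈ +¥515 trillion.

+¥515 trillion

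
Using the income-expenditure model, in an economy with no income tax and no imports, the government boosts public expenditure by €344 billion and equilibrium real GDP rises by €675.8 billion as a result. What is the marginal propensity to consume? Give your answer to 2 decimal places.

Implied spending multiplier k = ΔY/ΔG = 675.8/344 ≈ 1.9645.
Since k = 1/(1 − MPC), MPC = 1 − 1/k = 1 − ΔG/ΔY = 1 − 344/675.8 ≈ 0.49.

0.49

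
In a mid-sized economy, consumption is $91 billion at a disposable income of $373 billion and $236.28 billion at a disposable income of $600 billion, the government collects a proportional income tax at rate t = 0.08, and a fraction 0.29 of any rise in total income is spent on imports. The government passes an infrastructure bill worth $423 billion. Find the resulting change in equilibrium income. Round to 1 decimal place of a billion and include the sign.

MPC = ΔC/ΔYd = (236.28 − 91)/(600 − 373) = 145.28/227 = 0.64.
Government-spending multiplier = 1/(1 − c(1−t) + m) = 1/(1 − 0.64×0.92 + 0.29) = 1/0.7012 ≈ 1.426.
ΔY = k × ΔG = (+$423 billion) / 0.7012 ≈ +$603.3 billion.

+$603.3 billion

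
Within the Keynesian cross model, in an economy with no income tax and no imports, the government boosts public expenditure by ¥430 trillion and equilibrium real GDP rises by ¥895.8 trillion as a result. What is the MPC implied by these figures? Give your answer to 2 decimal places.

Implied spending multiplier k = ΔY/ΔG = 895.8/430 ≈ 2.0833.
Since k = 1/(1 − MPC), MPC = 1 − 1/k = 1 − ΔG/ΔY = 1 − 430/895.8 ≈ 0.52.

0.52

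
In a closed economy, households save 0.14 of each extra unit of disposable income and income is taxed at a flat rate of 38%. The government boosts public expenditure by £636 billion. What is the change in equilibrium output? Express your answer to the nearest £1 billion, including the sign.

MPC = 1 − MPS = 1 − 0.14 = 0.86.
Government-spending multiplier = 1/(1 − c(1−t)) = 1/(1 − 0.86×0.62) = 1/0.4668 ≈ 2.142.
ΔY = k × ΔG = (+£636 billion) / 0.4668 ≈ +£1,362 billion.

+£1,362 billion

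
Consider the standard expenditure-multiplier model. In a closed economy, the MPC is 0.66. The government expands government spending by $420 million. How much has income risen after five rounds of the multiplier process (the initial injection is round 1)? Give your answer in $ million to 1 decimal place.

Round 1 adds ΔG = $420 million; each later round is MPC = 0.66 times the previous.
After 5 rounds: 420 + 277.2 + 182.952 + 120.74832 + 79.6938912 = ΔG·(1 − c^5)/(1 − c) = 420 × (1 − 0.1252332576)/0.34 ≈ $1,080.6 million.

$1,080.6 million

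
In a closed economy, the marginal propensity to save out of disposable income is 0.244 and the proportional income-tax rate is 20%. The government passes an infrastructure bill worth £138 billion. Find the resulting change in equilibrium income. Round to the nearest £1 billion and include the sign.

+£349 billion

MPC = 1 − MPS = 1 − 0.244 = 0.756.
Expenditure multiplier = 1/(1 − c(1−t)) = 1/(1 − 0.756×0.8) = 1/0.3952 ≈ 2.53.
ΔY = k × ΔG = (+£138 billion) / 0.3952 ≈ +£349 billion.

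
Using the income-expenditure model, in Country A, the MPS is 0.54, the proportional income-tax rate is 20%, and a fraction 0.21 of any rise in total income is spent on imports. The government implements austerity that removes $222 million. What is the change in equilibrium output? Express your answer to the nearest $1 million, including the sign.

−$264 million

MPC = 1 − MPS = 1 − 0.54 = 0.46.
Expenditure multiplier = 1/(1 − c(1−t) + m) = 1/(1 − 0.46×0.8 + 0.21) = 1/0.842 ≈ 1.188.
ΔY = k × ΔG = (−$222 million) / 0.842 ≈ −$264 million.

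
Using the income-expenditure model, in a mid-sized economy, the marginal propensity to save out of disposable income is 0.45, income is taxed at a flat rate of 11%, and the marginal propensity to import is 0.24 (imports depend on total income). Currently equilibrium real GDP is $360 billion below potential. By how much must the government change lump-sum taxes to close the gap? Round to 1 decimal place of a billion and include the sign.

−$491.2 billion

MPC = 1 − MPS = 1 − 0.45 = 0.55.
Spending multiplier = 1/(1 − c(1−t) + m) = 1/(1 − 0.55×0.89 + 0.24) = 1/0.7505 ≈ 1.332.
Tax multiplier = −c·k = −0.55/0.7505 ≈ −0.733. Need ΔY = +$360 billion, so ΔT = ΔY/(−c·k) = −(+$360 billion) × 0.7505 / 0.55 ≈ −$491.2 billion.
The government should cut lump-sum taxes by $491.2 billion.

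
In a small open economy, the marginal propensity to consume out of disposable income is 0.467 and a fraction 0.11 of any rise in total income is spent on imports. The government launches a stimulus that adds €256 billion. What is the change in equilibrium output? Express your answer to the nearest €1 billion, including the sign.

Government-spending multiplier = 1/(1 − c + m) = 1/(1 − 0.467 + 0.11) = 1/0.643 ≈ 1.555.
ΔY = k × ΔG = (+€256 billion) / 0.643 ≈ +€398 billion.

+€398 billion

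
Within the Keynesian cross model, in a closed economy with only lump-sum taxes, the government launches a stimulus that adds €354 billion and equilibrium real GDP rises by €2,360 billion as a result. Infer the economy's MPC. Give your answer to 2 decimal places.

Implied spending multiplier k = ΔY/ΔG = 2,360/354 ≈ 6.6667.
Since k = 1/(1 − MPC), MPC = 1 − 1/k = 1 − ΔG/ΔY = 1 − 354/2,360 = 0.85.

0.85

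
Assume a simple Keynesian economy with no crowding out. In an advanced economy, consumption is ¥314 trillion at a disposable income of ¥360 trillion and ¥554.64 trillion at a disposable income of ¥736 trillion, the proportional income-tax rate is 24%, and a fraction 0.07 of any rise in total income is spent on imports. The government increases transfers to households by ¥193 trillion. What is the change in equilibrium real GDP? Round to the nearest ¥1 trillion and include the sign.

+¥212 trillion

MPC = ΔC/ΔYd = (554.64 − 314)/(736 − 360) = 240.64/376 = 0.64.
The transfer change shifts disposable income by +¥193 trillion, so first-round consumption changes by c·ΔTR = 0.64 × (+¥193 trillion) = +¥123.52 trillion.
Expenditure multiplier = 1/(1 − c(1−t) + m) = 1/(1 − 0.64×0.76 + 0.07) = 1/0.5836 ≈ 1.714.
The transfer multiplier is c × k ≈ 1.097, so ΔY = k × (c·ΔTR) = (+¥123.52 trillion) / 0.5836 ≈ +¥212 trillion.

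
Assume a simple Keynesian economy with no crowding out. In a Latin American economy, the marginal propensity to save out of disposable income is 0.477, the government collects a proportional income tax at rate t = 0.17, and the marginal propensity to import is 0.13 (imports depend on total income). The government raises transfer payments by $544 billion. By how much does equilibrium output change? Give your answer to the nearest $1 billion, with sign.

+$409 billion

MPC = 1 − MPS = 1 − 0.477 = 0.523.
The transfer change shifts disposable income by +$544 billion, so first-round consumption changes by c·ΔTR = 0.523 × (+$544 billion) = +$284.512 billion.
Expenditure multiplier = 1/(1 − c(1−t) + m) = 1/(1 − 0.523×0.83 + 0.13) = 1/0.69591 ≈ 1.437.
The transfer multiplier is c × k ≈ 0.752, so ΔY = k × (c·ΔTR) = (+$284.512 billion) / 0.69591 ≈ +$409 billion.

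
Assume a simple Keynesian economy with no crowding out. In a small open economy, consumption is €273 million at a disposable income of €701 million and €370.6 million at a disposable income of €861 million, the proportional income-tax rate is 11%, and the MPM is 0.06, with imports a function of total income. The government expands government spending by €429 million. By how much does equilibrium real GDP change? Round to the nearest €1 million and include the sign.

+€830 million

MPC = ΔC/ΔYd = (370.6 − 273)/(861 − 701) = 97.6/160 = 0.61.
Government-spending multiplier = 1/(1 − c(1−t) + m) = 1/(1 − 0.61×0.89 + 0.06) = 1/0.5171 ≈ 1.934.
ΔY = k × ΔG = (+€429 million) / 0.5171 ≈ +€830 million.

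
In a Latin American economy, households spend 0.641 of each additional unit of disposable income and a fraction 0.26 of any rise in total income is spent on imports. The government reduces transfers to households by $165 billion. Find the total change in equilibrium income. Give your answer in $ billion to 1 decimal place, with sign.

−$170.9 billion

The transfer change shifts disposable income by −$165 billion, so first-round consumption changes by c·ΔTR = 0.641 × (−$165 billion) = −$105.765 billion.
Expenditure multiplier = 1/(1 − c + m) = 1/(1 − 0.641 + 0.26) = 1/0.619 ≈ 1.616.
The transfer multiplier is c × k ≈ 1.036, so ΔY = k × (c·ΔTR) = (−$105.765 billion) / 0.619 ≈ −$170.9 billion.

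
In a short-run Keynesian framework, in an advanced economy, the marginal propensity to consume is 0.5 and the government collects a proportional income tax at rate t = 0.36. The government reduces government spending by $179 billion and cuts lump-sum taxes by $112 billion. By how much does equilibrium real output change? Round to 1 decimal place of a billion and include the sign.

−$180.9 billion

Expenditure multiplier = 1/(1 − c(1−t)) = 1/(1 − 0.5×0.64) = 1/0.68 ≈ 1.471.
ΔG contributes k·ΔG = (−$179 billion) / 0.68 ≈ −$263.2 billion.
ΔT of −$112 billion changes first-round spending by −c·ΔT = +$56 billion, contributing k·(−c·ΔT) = (+$56 billion) / 0.68 ≈ +$82.4 billion.
Net ΔY = k(ΔG − c·ΔT) = (−$123 billion) / 0.68 ≈ −$180.9 billion.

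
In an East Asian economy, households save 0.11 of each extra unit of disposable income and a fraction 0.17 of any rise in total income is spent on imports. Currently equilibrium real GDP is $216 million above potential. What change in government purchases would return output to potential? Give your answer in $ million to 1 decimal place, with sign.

−$60.5 million

MPC = 1 − MPS = 1 − 0.11 = 0.89.
Spending multiplier = 1/(1 − c + m) = 1/(1 − 0.89 + 0.17) = 1/0.28 ≈ 3.571.
Need ΔY = −$216 million, so ΔG = ΔY/k = (−$216 million) × 0.28 ≈ −$60.5 million.
The government should cut government purchases by $60.5 million.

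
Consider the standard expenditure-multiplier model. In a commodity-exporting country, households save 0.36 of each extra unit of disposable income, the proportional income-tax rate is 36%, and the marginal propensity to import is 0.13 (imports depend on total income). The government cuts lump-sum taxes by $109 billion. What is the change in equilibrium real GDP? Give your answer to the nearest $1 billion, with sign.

MPC = 1 − MPS = 1 − 0.36 = 0.64.
A lump-sum tax change of −$109 billion shifts disposable income by +$109 billion; first-round consumption changes by −c × ΔT = −0.64 × (−$109 billion) = +$69.76 billion.
Expenditure multiplier = 1/(1 − c(1−t) + m) = 1/(1 − 0.64×0.64 + 0.13) = 1/0.7204 ≈ 1.388.
The tax multiplier is −c × k ≈ −0.888, so ΔY = k × (−c·ΔT) = (+$69.76 billion) / 0.7204 ≈ +$97 billion.

+$97 billion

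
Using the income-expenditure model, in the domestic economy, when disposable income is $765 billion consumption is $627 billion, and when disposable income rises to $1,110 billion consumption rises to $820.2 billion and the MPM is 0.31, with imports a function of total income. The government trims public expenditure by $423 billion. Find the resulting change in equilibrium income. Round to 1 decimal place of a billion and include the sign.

−$564.0 billion

MPC = ΔC/ΔYd = (820.2 − 627)/(1,110 − 765) = 193.2/345 = 0.56.
Expenditure multiplier = 1/(1 − c + m) = 1/(1 − 0.56 + 0.31) = 1/0.75 ≈ 1.333.
ΔY = k × ΔG = (−$423 billion) / 0.75 = −$564 billion.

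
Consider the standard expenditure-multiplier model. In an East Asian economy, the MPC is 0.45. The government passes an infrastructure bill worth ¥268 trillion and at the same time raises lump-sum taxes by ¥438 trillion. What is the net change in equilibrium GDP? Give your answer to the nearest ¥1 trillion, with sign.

Expenditure multiplier = 1/(1 − MPC) = 1/(1 − 0.45) = 1/0.55 ≈ 1.818.
ΔG contributes k·ΔG = (+¥268 trillion) / 0.55 ≈ +¥487.3 trillion.
ΔT of +¥438 trillion changes first-round spending by −c·ΔT = −¥197.1 trillion, contributing k·(−c·ΔT) = (−¥197.1 trillion) / 0.55 ≈ −¥358.4 trillion.
Net ΔY = k(ΔG − c·ΔT) = (+¥70.9 trillion) / 0.55 ≈ +¥129 trillion.

+¥129 trillion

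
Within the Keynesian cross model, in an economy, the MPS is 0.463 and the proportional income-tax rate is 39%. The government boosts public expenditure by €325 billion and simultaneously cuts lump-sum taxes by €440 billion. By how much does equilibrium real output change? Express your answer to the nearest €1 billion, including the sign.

+€835 billion

MPC = 1 − MPS = 1 − 0.463 = 0.537.
Expenditure multiplier = 1/(1 − c(1−t)) = 1/(1 − 0.537×0.61) = 1/0.67243 ≈ 1.487.
ΔG contributes k·ΔG = (+€325 billion) / 0.67243 ≈ +€483.3 billion.
ΔT of −€440 billion changes first-round spending by −c·ΔT = +€236.28 billion, contributing k·(−c·ΔT) = (+€236.28 billion) / 0.67243 ≈ +€351.4 billion.
Net ΔY = k(ΔG − c·ΔT) = (+€561.28 billion) / 0.67243 ≈ +€835 billion.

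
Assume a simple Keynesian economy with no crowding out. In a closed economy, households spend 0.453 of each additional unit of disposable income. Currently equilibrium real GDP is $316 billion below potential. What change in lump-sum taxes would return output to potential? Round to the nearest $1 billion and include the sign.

−$382 billion

Spending multiplier = 1/(1 − MPC) = 1/(1 − 0.453) = 1/0.547 ≈ 1.828.
Tax multiplier = −c·k = −0.453/0.547 ≈ −0.828. Need ΔY = +$316 billion, so ΔT = ΔY/(−c·k) = −(+$316 billion) × 0.547 / 0.453 ≈ −$382 billion.
The government should cut lump-sum taxes by $382 billion.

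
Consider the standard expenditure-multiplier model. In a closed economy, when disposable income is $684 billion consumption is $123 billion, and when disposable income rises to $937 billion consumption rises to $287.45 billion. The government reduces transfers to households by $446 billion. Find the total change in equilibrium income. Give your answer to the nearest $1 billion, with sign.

−$828 billion

MPC = ΔC/ΔYd = (287.45 − 123)/(937 − 684) = 164.45/253 = 0.65.
The transfer change shifts disposable income by −$446 billion, so first-round consumption changes by c·ΔTR = 0.65 × (−$446 billion) = −$289.9 billion.
Expenditure multiplier = 1/(1 − MPC) = 1/(1 − 0.65) = 1/0.35 ≈ 2.857.
The transfer multiplier is c × k ≈ 1.857, so ΔY = k × (c·ΔTR) = (−$289.9 billion) / 0.35 ≈ −$828 billion.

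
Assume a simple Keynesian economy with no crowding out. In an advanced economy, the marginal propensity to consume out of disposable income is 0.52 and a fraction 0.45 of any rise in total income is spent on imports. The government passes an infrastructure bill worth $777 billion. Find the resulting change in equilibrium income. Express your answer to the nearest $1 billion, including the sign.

Spending multiplier = 1/(1 − c + m) = 1/(1 − 0.52 + 0.45) = 1/0.93 ≈ 1.075.
ΔY = k × ΔG = (+$777 billion) / 0.93 ≈ +$835 billion.

+$835 billion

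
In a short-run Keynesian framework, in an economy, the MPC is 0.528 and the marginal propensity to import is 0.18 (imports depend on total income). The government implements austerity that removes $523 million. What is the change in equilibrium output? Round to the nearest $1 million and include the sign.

Spending multiplier = 1/(1 − c + m) = 1/(1 − 0.528 + 0.18) = 1/0.652 ≈ 1.534.
ΔY = k × ΔG = (−$523 million) / 0.652 ≈ −$802 million.

−$802 million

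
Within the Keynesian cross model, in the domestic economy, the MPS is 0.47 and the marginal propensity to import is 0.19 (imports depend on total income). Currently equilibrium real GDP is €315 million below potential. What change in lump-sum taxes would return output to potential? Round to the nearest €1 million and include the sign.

MPC = 1 − MPS = 1 − 0.47 = 0.53.
Spending multiplier = 1/(1 − c + m) = 1/(1 − 0.53 + 0.19) = 1/0.66 ≈ 1.515.
Tax multiplier = −c·k = −0.53/0.66 ≈ −0.803. Need ΔY = +€315 million, so ΔT = ΔY/(−c·k) = −(+€315 million) × 0.66 / 0.53 ≈ −€392 million.
The government should cut lump-sum taxes by €392 million.

−€392 million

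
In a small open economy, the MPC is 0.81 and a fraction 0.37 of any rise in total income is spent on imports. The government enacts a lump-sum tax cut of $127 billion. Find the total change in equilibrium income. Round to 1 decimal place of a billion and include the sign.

A lump-sum tax change of −$127 billion shifts disposable income by +$127 billion; first-round consumption changes by −c × ΔT = −0.81 × (−$127 billion) = +$102.87 billion.
Expenditure multiplier = 1/(1 − c + m) = 1/(1 − 0.81 + 0.37) = 1/0.56 ≈ 1.786.
The tax multiplier is −c × k ≈ −1.446, so ΔY = k × (−c·ΔT) = (+$102.87 billion) / 0.56 ≈ +$183.7 billion.

+$183.7 billion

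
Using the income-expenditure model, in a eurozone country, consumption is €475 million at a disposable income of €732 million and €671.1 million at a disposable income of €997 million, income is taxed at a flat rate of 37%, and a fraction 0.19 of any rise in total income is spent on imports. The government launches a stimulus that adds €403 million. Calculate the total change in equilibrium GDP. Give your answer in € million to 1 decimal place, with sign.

MPC = ΔC/ΔYd = (671.1 − 475)/(997 − 732) = 196.1/265 = 0.74.
Government-spending multiplier = 1/(1 − c(1−t) + m) = 1/(1 − 0.74×0.63 + 0.19) = 1/0.7238 ≈ 1.382.
ΔY = k × ΔG = (+€403 million) / 0.7238 ≈ +€556.8 million.

+€556.8 million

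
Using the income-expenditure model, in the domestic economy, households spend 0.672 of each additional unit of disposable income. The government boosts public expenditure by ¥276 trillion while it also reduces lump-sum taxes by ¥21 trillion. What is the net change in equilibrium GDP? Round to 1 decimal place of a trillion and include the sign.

Expenditure multiplier = 1/(1 − MPC) = 1/(1 − 0.672) = 1/0.328 ≈ 3.049.
ΔG contributes k·ΔG = (+¥276 trillion) / 0.328 ≈ +¥841.5 trillion.
ΔT of −¥21 trillion changes first-round spending by −c·ΔT = +¥14.112 trillion, contributing k·(−c·ΔT) = (+¥14.112 trillion) / 0.328 ≈ +¥43 trillion.
Net ΔY = k(ΔG − c·ΔT) = (+¥290.112 trillion) / 0.328 ≈ +¥884.5 trillion.

+¥884.5 trillion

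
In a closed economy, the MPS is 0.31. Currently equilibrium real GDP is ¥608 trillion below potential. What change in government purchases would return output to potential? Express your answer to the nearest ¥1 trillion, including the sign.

MPC = 1 − MPS = 1 − 0.31 = 0.69.
Spending multiplier = 1/(1 − MPC) = 1/(1 − 0.69) = 1/0.31 ≈ 3.226.
Need ΔY = +¥608 trillion, so ΔG = ΔY/k = (+¥608 trillion) × 0.31 ≈ +¥188 trillion.
The government should increase government purchases by ¥188 trillion.

+¥188 trillion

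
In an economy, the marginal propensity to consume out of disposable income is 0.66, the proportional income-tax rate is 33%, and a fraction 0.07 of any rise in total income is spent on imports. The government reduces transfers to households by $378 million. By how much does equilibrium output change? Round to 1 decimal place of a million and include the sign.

The transfer change shifts disposable income by −$378 million, so first-round consumption changes by c·ΔTR = 0.66 × (−$378 million) = −$249.48 million.
Expenditure multiplier = 1/(1 − c(1−t) + m) = 1/(1 − 0.66×0.67 + 0.07) = 1/0.6278 ≈ 1.593.
The transfer multiplier is c × k ≈ 1.051, so ΔY = k × (c·ΔTR) = (−$249.48 million) / 0.6278 ≈ −$397.4 million.

−$397.4 million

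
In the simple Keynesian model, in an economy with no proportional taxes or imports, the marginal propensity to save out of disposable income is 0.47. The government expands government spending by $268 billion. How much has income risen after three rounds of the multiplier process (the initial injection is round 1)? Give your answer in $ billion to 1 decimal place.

$485.3 billion

MPC = 1 − MPS = 1 − 0.47 = 0.53.
Round 1 adds ΔG = $268 billion; each later round is MPC = 0.53 times the previous.
After 3 rounds: 268 + 142.04 + 75.2812 = ΔG·(1 − c^3)/(1 − c) = 268 × (1 − 0.148877)/0.47 ≈ $485.3 billion.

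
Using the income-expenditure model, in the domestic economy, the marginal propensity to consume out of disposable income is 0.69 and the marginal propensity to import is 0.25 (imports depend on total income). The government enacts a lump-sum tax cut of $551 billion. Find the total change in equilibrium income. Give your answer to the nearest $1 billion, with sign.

+$679 billion

A lump-sum tax change of −$551 billion shifts disposable income by +$551 billion; first-round consumption changes by −c × ΔT = −0.69 × (−$551 billion) = +$380.19 billion.
Expenditure multiplier = 1/(1 − c + m) = 1/(1 − 0.69 + 0.25) = 1/0.56 ≈ 1.786.
The tax multiplier is −c × k ≈ −1.232, so ΔY = k × (−c·ΔT) = (+$380.19 billion) / 0.56 ≈ +$679 billion.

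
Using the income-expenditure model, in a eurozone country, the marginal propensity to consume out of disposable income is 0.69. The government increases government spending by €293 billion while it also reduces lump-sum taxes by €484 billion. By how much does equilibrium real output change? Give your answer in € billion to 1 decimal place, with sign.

+€2,022.5 billion

Expenditure multiplier = 1/(1 − MPC) = 1/(1 − 0.69) = 1/0.31 ≈ 3.226.
ΔG contributes k·ΔG = (+€293 billion) / 0.31 ≈ +€945.2 billion.
ΔT of −€484 billion changes first-round spending by −c·ΔT = +€333.96 billion, contributing k·(−c·ΔT) = (+€333.96 billion) / 0.31 ≈ +€1,077.3 billion.
Net ΔY = k(ΔG − c·ΔT) = (+€626.96 billion) / 0.31 ≈ +€2,022.5 billion.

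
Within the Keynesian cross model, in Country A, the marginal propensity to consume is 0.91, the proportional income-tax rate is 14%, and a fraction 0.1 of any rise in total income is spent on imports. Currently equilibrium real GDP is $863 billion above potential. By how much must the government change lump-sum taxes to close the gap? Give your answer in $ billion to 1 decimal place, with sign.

+$301.0 billion

Spending multiplier = 1/(1 − c(1−t) + m) = 1/(1 − 0.91×0.86 + 0.1) = 1/0.3174 ≈ 3.151.
Tax multiplier = −c·k = −0.91/0.3174 ≈ −2.867. Need ΔY = −$863 billion, so ΔT = ΔY/(−c·k) = −(−$863 billion) × 0.3174 / 0.91 ≈ +$301 billion.
The government should raise lump-sum taxes by $301 billion.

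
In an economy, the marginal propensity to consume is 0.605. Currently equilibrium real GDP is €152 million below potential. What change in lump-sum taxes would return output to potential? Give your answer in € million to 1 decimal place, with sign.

−€99.2 million

Spending multiplier = 1/(1 − MPC) = 1/(1 − 0.605) = 1/0.395 ≈ 2.532.
Tax multiplier = −c·k = −0.605/0.395 ≈ −1.532. Need ΔY = +€152 million, so ΔT = ΔY/(−c·k) = −(+€152 million) × 0.395 / 0.605 ≈ −€99.2 million.
The government should cut lump-sum taxes by €99.2 million.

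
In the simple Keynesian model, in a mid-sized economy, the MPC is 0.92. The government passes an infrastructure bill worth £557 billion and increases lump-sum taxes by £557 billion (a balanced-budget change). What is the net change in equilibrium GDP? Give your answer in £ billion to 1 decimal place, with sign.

+£557.0 billion

Expenditure multiplier = 1/(1 − MPC) = 1/(1 − 0.92) = 1/0.08 = 12.5.
ΔG contributes k·ΔG = (+£557 billion) / 0.08 = +£6,962.5 billion.
ΔT of +£557 billion changes first-round spending by −c·ΔT = −£512.44 billion, contributing k·(−c·ΔT) = (−£512.44 billion) / 0.08 = −£6,405.5 billion.
With ΔG = ΔT and no other leakages, the balanced-budget multiplier is 1, so ΔY = ΔG = +£557 billion.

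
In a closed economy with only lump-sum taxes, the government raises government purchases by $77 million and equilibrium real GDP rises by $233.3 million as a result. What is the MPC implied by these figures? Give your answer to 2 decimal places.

Implied spending multiplier k = ΔY/ΔG = 233.3/77 ≈ 3.0299.
Since k = 1/(1 − MPC), MPC = 1 − 1/k = 1 − ΔG/ΔY = 1 − 77/233.3 ≈ 0.67.

0.67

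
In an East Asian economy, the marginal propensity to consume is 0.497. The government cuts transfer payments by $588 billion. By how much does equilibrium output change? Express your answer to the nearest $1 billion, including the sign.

The transfer change shifts disposable income by −$588 billion, so first-round consumption changes by c·ΔTR = 0.497 × (−$588 billion) = −$292.236 billion.
Expenditure multiplier = 1/(1 − MPC) = 1/(1 − 0.497) = 1/0.503 ≈ 1.988.
The transfer multiplier is c × k ≈ 0.988, so ΔY = k × (c·ΔTR) = (−$292.236 billion) / 0.503 ≈ −$581 billion.

−$581 billion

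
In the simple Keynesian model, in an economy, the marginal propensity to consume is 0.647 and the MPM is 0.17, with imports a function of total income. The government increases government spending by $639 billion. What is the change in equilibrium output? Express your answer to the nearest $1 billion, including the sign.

+$1,222 billion

Expenditure multiplier = 1/(1 − c + m) = 1/(1 − 0.647 + 0.17) = 1/0.523 ≈ 1.912.
ΔY = k × ΔG = (+$639 billion) / 0.523 ≈ +$1,222 billion.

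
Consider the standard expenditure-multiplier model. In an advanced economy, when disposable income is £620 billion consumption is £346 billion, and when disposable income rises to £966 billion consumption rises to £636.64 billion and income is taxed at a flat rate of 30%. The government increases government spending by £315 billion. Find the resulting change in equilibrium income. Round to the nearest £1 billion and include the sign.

+£765 billion

MPC = ΔC/ΔYd = (636.64 − 346)/(966 − 620) = 290.64/346 = 0.84.
Spending multiplier = 1/(1 − c(1−t)) = 1/(1 − 0.84×0.7) = 1/0.412 ≈ 2.427.
ΔY = k × ΔG = (+£315 billion) / 0.412 ≈ +£765 billion.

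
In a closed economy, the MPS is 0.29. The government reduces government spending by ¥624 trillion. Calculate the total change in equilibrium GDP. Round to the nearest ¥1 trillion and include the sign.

−¥2,152 trillion

MPC = 1 − MPS = 1 − 0.29 = 0.71.
Expenditure multiplier = 1/(1 − MPC) = 1/(1 − 0.71) = 1/0.29 ≈ 3.448.
ΔY = k × ΔG = (−¥624 trillion) / 0.29 ≈ −¥2,152 trillion.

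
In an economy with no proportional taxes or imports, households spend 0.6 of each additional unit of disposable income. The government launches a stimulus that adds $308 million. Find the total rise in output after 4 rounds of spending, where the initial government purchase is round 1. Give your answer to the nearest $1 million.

$670 million

Round 1 adds ΔG = $308 million; each later round is MPC = 0.6 times the previous.
After 4 rounds: 308 + 184.8 + 110.88 + 66.528 = ΔG·(1 − c^4)/(1 − c) = 308 × (1 − 0.1296)/0.4 ≈ $670 million.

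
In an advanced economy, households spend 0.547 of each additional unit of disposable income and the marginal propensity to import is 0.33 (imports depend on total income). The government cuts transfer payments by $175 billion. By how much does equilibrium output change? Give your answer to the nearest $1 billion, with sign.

The transfer change shifts disposable income by −$175 billion, so first-round consumption changes by c·ΔTR = 0.547 × (−$175 billion) = −$95.725 billion.
Expenditure multiplier = 1/(1 − c + m) = 1/(1 − 0.547 + 0.33) = 1/0.783 ≈ 1.277.
The transfer multiplier is c × k ≈ 0.699, so ΔY = k × (c·ΔTR) = (−$95.725 billion) / 0.783 ≈ −$122 billion.

−$122 billion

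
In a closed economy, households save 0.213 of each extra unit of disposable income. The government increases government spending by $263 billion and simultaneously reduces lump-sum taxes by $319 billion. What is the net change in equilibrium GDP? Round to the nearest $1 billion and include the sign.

+$2,413 billion

MPC = 1 − MPS = 1 − 0.213 = 0.787.
Expenditure multiplier = 1/(1 − MPC) = 1/(1 − 0.787) = 1/0.213 ≈ 4.695.
ΔG contributes k·ΔG = (+$263 billion) / 0.213 ≈ +$1,234.7 billion.
ΔT of −$319 billion changes first-round spending by −c·ΔT = +$251.053 billion, contributing k·(−c·ΔT) = (+$251.053 billion) / 0.213 ≈ +$1,178.7 billion.
Net ΔY = k(ΔG − c·ΔT) = (+$514.053 billion) / 0.213 ≈ +$2,413 billion.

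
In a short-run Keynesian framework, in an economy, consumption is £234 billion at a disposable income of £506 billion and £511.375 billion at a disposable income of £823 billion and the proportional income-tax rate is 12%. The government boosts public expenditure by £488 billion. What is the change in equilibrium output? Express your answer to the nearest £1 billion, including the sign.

+£2,122 billion

MPC = ΔC/ΔYd = (511.375 − 234)/(823 − 506) = 277.375/317 = 0.875.
Expenditure multiplier = 1/(1 − c(1−t)) = 1/(1 − 0.875×0.88) = 1/0.23 ≈ 4.348.
ΔY = k × ΔG = (+£488 billion) / 0.23 ≈ +£2,122 billion.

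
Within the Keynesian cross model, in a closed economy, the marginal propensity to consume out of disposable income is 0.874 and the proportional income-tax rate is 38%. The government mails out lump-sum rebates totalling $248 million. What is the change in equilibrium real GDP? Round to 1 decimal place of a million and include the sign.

+$473.1 million

A lump-sum tax change of −$248 million shifts disposable income by +$248 million; first-round consumption changes by −c × ΔT = −0.874 × (−$248 million) = +$216.752 million.
Expenditure multiplier = 1/(1 − c(1−t)) = 1/(1 − 0.874×0.62) = 1/0.45812 ≈ 2.183.
The tax multiplier is −c × k ≈ −1.908, so ΔY = k × (−c·ΔT) = (+$216.752 million) / 0.45812 ≈ +$473.1 million.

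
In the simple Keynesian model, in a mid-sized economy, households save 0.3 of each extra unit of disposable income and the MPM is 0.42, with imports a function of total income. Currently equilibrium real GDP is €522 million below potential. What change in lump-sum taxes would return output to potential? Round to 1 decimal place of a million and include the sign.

−€536.9 million

MPC = 1 − MPS = 1 − 0.3 = 0.7.
Spending multiplier = 1/(1 − c + m) = 1/(1 − 0.7 + 0.42) = 1/0.72 ≈ 1.389.
Tax multiplier = −c·k = −0.7/0.72 ≈ −0.972. Need ΔY = +€522 million, so ΔT = ΔY/(−c·k) = −(+€522 million) × 0.72 / 0.7 ≈ −€536.9 million.
The government should cut lump-sum taxes by €536.9 million.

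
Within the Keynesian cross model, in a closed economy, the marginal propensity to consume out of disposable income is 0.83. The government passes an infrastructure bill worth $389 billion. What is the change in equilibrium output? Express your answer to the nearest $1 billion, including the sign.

+$2,288 billion

Government-spending multiplier = 1/(1 − MPC) = 1/(1 − 0.83) = 1/0.17 ≈ 5.882.
ΔY = k × ΔG = (+$389 billion) / 0.17 ≈ +$2,288 billion.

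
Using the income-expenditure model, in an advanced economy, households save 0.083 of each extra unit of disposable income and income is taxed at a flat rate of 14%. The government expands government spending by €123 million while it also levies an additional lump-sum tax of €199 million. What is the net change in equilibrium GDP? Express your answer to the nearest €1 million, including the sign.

MPC = 1 − MPS = 1 − 0.083 = 0.917.
Expenditure multiplier = 1/(1 − c(1−t)) = 1/(1 − 0.917×0.86) = 1/0.21138 ≈ 4.731.
ΔG contributes k·ΔG = (+€123 million) / 0.21138 ≈ +€581.9 million.
ΔT of +€199 million changes first-round spending by −c·ΔT = −€182.483 million, contributing k·(−c·ΔT) = (−€182.483 million) / 0.21138 ≈ −€863.3 million.
Net ΔY = k(ΔG − c·ΔT) = (−€59.483 million) / 0.21138 ≈ −€281 million.

−€281 million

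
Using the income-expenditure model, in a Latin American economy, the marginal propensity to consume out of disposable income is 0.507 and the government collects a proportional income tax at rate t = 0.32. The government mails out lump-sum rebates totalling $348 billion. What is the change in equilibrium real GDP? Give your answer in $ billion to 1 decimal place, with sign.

A lump-sum tax change of −$348 billion shifts disposable income by +$348 billion; first-round consumption changes by −c × ΔT = −0.507 × (−$348 billion) = +$176.436 billion.
Expenditure multiplier = 1/(1 − c(1−t)) = 1/(1 − 0.507×0.68) = 1/0.65524 ≈ 1.526.
The tax multiplier is −c × k ≈ −0.774, so ΔY = k × (−c·ΔT) = (+$176.436 billion) / 0.65524 ≈ +$269.3 billion.

+$269.3 billion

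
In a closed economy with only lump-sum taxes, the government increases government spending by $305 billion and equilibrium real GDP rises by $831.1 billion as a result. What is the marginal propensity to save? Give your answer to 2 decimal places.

Implied spending multiplier k = ΔY/ΔG = 831.1/305 ≈ 2.7249.
Since k = 1/(1 − MPC), MPC = 1 − 1/k = 1 − ΔG/ΔY = 1 − 305/831.1 ≈ 0.63.
MPS = 1 − MPC = 0.37.

0.37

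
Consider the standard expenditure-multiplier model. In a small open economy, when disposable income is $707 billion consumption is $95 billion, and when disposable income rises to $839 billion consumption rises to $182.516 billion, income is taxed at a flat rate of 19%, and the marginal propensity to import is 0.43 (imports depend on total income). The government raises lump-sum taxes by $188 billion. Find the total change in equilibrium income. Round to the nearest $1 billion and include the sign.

MPC = ΔC/ΔYd = (182.516 − 95)/(839 − 707) = 87.516/132 = 0.663.
A lump-sum tax change of +$188 billion shifts disposable income by −$188 billion; first-round consumption changes by −c × ΔT = −0.663 × (+$188 billion) = −$124.644 billion.
Expenditure multiplier = 1/(1 − c(1−t) + m) = 1/(1 − 0.663×0.81 + 0.43) = 1/0.89297 ≈ 1.12.
The tax multiplier is −c × k ≈ −0.742, so ΔY = k × (−c·ΔT) = (−$124.644 billion) / 0.89297 ≈ −$140 billion.

−$140 billion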